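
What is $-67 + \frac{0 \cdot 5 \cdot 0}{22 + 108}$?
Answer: $-67$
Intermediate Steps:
$-67 + \frac{0 \cdot 5 \cdot 0}{22 + 108} = -67 + \frac{0 \cdot 0}{130} = -67 + \frac{1}{130} \cdot 0 = -67 + 0 = -67$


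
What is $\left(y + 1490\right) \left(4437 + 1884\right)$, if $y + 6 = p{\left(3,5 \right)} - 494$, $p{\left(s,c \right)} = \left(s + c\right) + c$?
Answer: $6339963$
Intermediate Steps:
$p{\left(s,c \right)} = s + 2 c$ ($p{\left(s,c \right)} = \left(c + s\right) + c = s + 2 c$)
$y = -487$ ($y = -6 + \left(\left(3 + 2 \cdot 5\right) - 494\right) = -6 + \left(\left(3 + 10\right) - 494\right) = -6 + \left(13 - 494\right) = -6 - 481 = -487$)
$\left(y + 1490\right) \left(4437 + 1884\right) = \left(-487 + 1490\right) \left(4437 + 1884\right) = 1003 \cdot 6321 = 6339963$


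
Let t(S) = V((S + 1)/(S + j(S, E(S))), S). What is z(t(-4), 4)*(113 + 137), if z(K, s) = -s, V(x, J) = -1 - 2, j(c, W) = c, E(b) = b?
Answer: -1000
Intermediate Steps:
V(x, J) = -3
t(S) = -3
z(t(-4), 4)*(113 + 137) = (-1*4)*(113 + 137) = -4*250 = -1000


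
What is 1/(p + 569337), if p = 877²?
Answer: 1/1338466 ≈ 7.4712e-7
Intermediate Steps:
p = 769129
1/(p + 569337) = 1/(769129 + 569337) = 1/1338466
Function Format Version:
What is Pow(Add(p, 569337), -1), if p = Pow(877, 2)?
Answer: Rational(1, 1338466) ≈ 7.4712e-7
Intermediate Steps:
p = 769129
Pow(Add(p, 569337), -1) = Pow(Add(769129, 569337), -1) = Pow(1338466, -1) = Rational(1, 1338466)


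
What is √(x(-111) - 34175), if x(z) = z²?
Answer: 7*I*√446 ≈ 147.83*I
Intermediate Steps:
√(x(-111) - 34175) = √((-111)² - 34175) = √(12321 - 34175) = √(-21854) = 7*I*√446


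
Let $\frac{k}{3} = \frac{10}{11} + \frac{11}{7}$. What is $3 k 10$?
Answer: $\frac{17190}{77} \approx 223.25$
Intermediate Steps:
$k = \frac{573}{77}$ ($k = 3 \left(\frac{10}{11} + \frac{11}{7}\right) = 3 \cdot \frac{191}{77} = \frac{573}{77} \approx 7.4416$)
$3 k 10 = 3 \cdot \frac{573}{77} \cdot 10 = \frac{1719}{77} \cdot 10 = \frac{17190}{77}$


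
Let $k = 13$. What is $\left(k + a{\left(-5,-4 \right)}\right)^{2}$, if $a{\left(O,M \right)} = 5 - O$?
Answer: $529$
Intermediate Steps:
$\left(k + a{\left(-5,-4 \right)}\right)^{2} = \left(13 + \left(5 - -5\right)\right)^{2} = \left(13 + \left(5 + 5\right)\right)^{2} = \left(13 + 10\right)^{2} = 23^{2} = 529$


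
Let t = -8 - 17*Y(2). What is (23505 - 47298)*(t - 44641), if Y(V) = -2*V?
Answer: 1060715733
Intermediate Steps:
t = 60 (t = -8 - (-34)*2 = -8 - 17*(-4) = -8 + 68 = 60)
(23505 - 47298)*(t - 44641) = (23505 - 47298)*(60 - 44641) = -23793*(-44581) = 1060715733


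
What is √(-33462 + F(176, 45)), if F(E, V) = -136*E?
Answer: I*√57398 ≈ 239.58*I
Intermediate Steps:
√(-33462 + F(176, 45)) = √(-33462 - 136*176) = √(-33462 - 23936) = √(-57398) = I*√57398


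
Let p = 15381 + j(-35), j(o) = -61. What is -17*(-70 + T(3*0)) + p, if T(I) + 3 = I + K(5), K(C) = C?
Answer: 16476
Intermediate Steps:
T(I) = 2 + I (T(I) = -3 + (I + 5) = -3 + (5 + I) = 2 + I)
p = 15320 (p = 15381 - 61 = 15320)
-17*(-70 + T(3*0)) + p = -17*(-70 + (2 + 3*0)) + 15320 = -17*(-70 + (2 + 0)) + 15320 = -17*(-70 + 2) + 15320 = -17*(-68) + 15320 = 1156 + 15320 = 16476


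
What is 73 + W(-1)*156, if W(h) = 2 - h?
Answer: 541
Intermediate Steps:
73 + W(-1)*156 = 73 + (2 - 1*(-1))*156 = 73 + (2 + 1)*156 = 73 + 3*156 = 73 + 468 = 541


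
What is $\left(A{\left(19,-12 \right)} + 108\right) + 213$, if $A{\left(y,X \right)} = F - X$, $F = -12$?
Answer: $321$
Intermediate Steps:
$A{\left(y,X \right)} = -12 - X$
$\left(A{\left(19,-12 \right)} + 108\right) + 213 = \left(\left(-12 - -12\right) + 108\right) + 213 = \left(\left(-12 + 12\right) + 108\right) + 213 = \left(0 + 108\right) + 213 = 108 + 213 = 321$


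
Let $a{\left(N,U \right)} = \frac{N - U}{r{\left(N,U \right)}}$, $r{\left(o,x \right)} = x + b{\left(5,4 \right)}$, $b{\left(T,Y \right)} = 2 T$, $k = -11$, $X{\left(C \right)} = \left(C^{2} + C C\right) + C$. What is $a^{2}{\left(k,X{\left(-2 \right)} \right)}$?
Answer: $\frac{289}{256} \approx 1.1289$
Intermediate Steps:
$X{\left(C \right)} = C + 2 C^{2}$ ($X{\left(C \right)} = \left(C^{2} + C^{2}\right) + C = 2 C^{2} + C = C + 2 C^{2}$)
$r{\left(o,x \right)} = 10 + x$ ($r{\left(o,x \right)} = x + 2 \cdot 5 = x + 10 = 10 + x$)
$a{\left(N,U \right)} = \frac{N - U}{10 + U}$
$a^{2}{\left(k,X{\left(-2 \right)} \right)} = \left(\frac{-11 - - 2 \left(1 + 2 \left(-2\right)\right)}{10 - 2 \left(1 + 2 \left(-2\right)\right)}\right)^{2} = \left(\frac{-11 - - 2 \left(1 - 4\right)}{10 - 2 \left(1 - 4\right)}\right)^{2} = \left(\frac{-11 - \left(-2\right) \left(-3\right)}{10 - -6}\right)^{2} = \left(\frac{-11 - 6}{10 + 6}\right)^{2} = \left(\frac{-11 - 6}{16}\right)^{2} = \left(\frac{1}{16} \left(-17\right)\right)^{2} = \left(- \frac{17}{16}\right)^{2} = \frac{289}{256}$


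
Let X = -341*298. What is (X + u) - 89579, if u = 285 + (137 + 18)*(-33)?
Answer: -196027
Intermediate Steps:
X = -101618
u = -4830 (u = 285 + 155*(-33) = 285 - 5115 = -4830)
(X + u) - 89579 = (-101618 - 4830) - 89579 = -106448 - 89579 = -196027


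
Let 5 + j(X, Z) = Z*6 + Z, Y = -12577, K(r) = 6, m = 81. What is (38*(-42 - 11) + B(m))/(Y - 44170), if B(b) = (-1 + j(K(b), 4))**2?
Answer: 1530/56747 ≈ 0.026962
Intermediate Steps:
j(X, Z) = -5 + 7*Z (j(X, Z) = -5 + (Z*6 + Z) = -5 + (6*Z + Z) = -5 + 7*Z)
B(b) = 484 (B(b) = (-1 + (-5 + 7*4))**2 = (-1 + (-5 + 28))**2 = (-1 + 23)**2 = 22**2 = 484)
(38*(-42 - 11) + B(m))/(Y - 44170) = (38*(-42 - 11) + 484)/(-12577 - 44170) = (38*(-53) + 484)/(-56747) = (-2014 + 484)*(-1/56747) = -1530*(-1/56747) = 1530/56747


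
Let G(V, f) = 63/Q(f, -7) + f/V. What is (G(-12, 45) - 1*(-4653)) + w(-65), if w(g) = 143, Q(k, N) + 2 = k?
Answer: 824519/172 ≈ 4793.7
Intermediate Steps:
Q(k, N) = -2 + k
G(V, f) = 63/(-2 + f) + f/V
(G(-12, 45) - 1*(-4653)) + w(-65) = ((63/(-2 + 45) + 45/(-12)) - 1*(-4653)) + 143 = ((63/43 + 45*(-1/12)) + 4653) + 143 = ((63*(1/43) - 15/4) + 4653) + 143 = ((63/43 - 15/4) + 4653) + 143 = (-393/172 + 4653) + 143 = 799923/172 + 143 = 824519/172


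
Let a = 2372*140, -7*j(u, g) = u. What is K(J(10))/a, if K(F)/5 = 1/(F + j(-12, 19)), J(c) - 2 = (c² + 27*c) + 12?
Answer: 1/25617600 ≈ 3.9036e-8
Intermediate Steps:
j(u, g) = -u/7
J(c) = 14 + c² + 27*c (J(c) = 2 + ((c² + 27*c) + 12) = 2 + (12 + c² + 27*c) = 14 + c² + 27*c)
K(F) = 5/(12/7 + F) (K(F) = 5/(F - ⅐*(-12)) = 5/(F + 12/7) = 5/(12/7 + F))
a = 332080
K(J(10))/a = (35/(12 + 7*(14 + 10² + 27*10)))/332080 = (35/(12 + 7*(14 + 100 + 270)))*(1/332080) = (35/(12 + 7*384))*(1/332080) = (35/(12 + 2688))*(1/332080) = (35/2700)*(1/332080) = (35*(1/2700))*(1/332080) = (7/540)*(1/332080) = 1/25617600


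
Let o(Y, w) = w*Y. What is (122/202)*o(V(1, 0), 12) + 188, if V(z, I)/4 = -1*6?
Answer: 1420/101 ≈ 14.059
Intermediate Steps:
V(z, I) = -24 (V(z, I) = 4*(-1*6) = 4*(-6) = -24)
o(Y, w) = Y*w
(122/202)*o(V(1, 0), 12) + 188 = (122/202)*(-24*12) + 188 = (122*(1/202))*(-288) + 188 = (61/101)*(-288) + 188 = -17568/101 + 188 = 1420/101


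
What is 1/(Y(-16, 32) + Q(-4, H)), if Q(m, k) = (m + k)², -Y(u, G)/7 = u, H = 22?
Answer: 1/436 ≈ 0.0022936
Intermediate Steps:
Y(u, G) = -7*u
Q(m, k) = (k + m)²
1/(Y(-16, 32) + Q(-4, H)) = 1/(-7*(-16) + (22 - 4)²) = 1/(112 + 18²) = 1/(112 + 324) = 1/436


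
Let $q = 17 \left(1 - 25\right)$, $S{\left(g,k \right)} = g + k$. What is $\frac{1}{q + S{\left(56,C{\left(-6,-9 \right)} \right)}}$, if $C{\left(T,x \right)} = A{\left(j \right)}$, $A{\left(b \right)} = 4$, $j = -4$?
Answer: $- \frac{1}{348} \approx -0.0028736$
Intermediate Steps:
$C{\left(T,x \right)} = 4$
$q = -408$ ($q = 17 \left(-24\right) = -408$)
$\frac{1}{q + S{\left(56,C{\left(-6,-9 \right)} \right)}} = \frac{1}{-408 + \left(56 + 4\right)} = \frac{1}{-408 + 60} = \frac{1}{-348} = - \frac{1}{348}$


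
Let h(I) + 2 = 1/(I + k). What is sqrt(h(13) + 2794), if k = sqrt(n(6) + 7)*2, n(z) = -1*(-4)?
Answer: sqrt(36297 + 5584*sqrt(11))/sqrt(13 + 2*sqrt(11)) ≈ 52.840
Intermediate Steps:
n(z) = 4
k = 2*sqrt(11) (k = sqrt(4 + 7)*2 = sqrt(11)*2 = 2*sqrt(11) ≈ 6.6332)
h(I) = -2 + 1/(I + 2*sqrt(11))
sqrt(h(13) + 2794) = sqrt((1 - 4*sqrt(11) - 2*13)/(13 + 2*sqrt(11)) + 2794) = sqrt((1 - 4*sqrt(11) - 26)/(13 + 2*sqrt(11)) + 2794) = sqrt((-25 - 4*sqrt(11))/(13 + 2*sqrt(11)) + 2794) = sqrt(2794 + (-25 - 4*sqrt(11))/(13 + 2*sqrt(11)))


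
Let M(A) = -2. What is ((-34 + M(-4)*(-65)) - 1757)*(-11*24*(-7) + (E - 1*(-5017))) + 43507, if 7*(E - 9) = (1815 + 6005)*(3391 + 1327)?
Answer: -8765973687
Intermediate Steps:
E = 5270689 (E = 9 + ((1815 + 6005)*(3391 + 1327))/7 = 9 + (7820*4718)/7 = 9 + (⅐)*36894760 = 9 + 5270680 = 5270689)
((-34 + M(-4)*(-65)) - 1757)*(-11*24*(-7) + (E - 1*(-5017))) + 43507 = ((-34 - 2*(-65)) - 1757)*(-11*24*(-7) + (5270689 - 1*(-5017))) + 43507 = ((-34 + 130) - 1757)*(-264*(-7) + (5270689 + 5017)) + 43507 = (96 - 1757)*(1848 + 5275706) + 43507 = -1661*5277554 + 43507 = -8766017194 + 43507 = -8765973687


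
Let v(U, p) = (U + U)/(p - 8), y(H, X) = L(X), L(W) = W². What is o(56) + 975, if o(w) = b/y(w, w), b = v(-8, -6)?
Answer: 2675401/2744 ≈ 975.00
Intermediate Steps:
y(H, X) = X²
v(U, p) = 2*U/(-8 + p) (v(U, p) = (2*U)/(-8 + p) = 2*U/(-8 + p))
b = 8/7 (b = 2*(-8)/(-8 - 6) = 2*(-8)/(-14) = 2*(-8)*(-1/14) = 8/7 ≈ 1.1429)
o(w) = 8/(7*w²) (o(w) = 8/(7*(w²)) = 8/(7*w²))
o(56) + 975 = (8/7)/56² + 975 = (8/7)*(1/3136) + 975 = 1/2744 + 975 = 2675401/2744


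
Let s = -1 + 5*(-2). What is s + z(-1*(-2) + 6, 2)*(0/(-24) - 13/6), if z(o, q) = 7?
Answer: -157/6 ≈ -26.167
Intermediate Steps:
s = -11 (s = -1 - 10 = -11)
s + z(-1*(-2) + 6, 2)*(0/(-24) - 13/6) = -11 + 7*(0/(-24) - 13/6) = -11 + 7*(0*(-1/24) - 13*⅙) = -11 + 7*(0 - 13/6) = -11 + 7*(-13/6) = -11 - 91/6 = -157/6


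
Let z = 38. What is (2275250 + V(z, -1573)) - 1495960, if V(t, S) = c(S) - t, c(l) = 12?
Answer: 779264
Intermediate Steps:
V(t, S) = 12 - t
(2275250 + V(z, -1573)) - 1495960 = (2275250 + (12 - 1*38)) - 1495960 = (2275250 + (12 - 38)) - 1495960 = (2275250 - 26) - 1495960 = 2275224 - 1495960 = 779264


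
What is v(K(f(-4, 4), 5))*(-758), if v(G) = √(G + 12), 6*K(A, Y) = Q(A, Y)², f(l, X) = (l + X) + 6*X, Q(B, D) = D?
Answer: -379*√582/3 ≈ -3047.8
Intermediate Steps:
f(l, X) = l + 7*X (f(l, X) = (X + l) + 6*X = l + 7*X)
K(A, Y) = Y²/6
v(G) = √(12 + G)
v(K(f(-4, 4), 5))*(-758) = √(12 + (⅙)*5²)*(-758) = √(12 + (⅙)*25)*(-758) = √(12 + 25/6)*(-758) = √(97/6)*(-758) = (√582/6)*(-758) = -379*√582/3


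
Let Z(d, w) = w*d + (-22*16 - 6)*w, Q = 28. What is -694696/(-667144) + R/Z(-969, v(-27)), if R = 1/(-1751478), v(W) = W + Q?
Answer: 201827537262515/193822953441258 ≈ 1.0413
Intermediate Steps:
v(W) = 28 + W (v(W) = W + 28 = 28 + W)
R = -1/1751478 ≈ -5.7095e-7
Z(d, w) = -358*w + d*w (Z(d, w) = d*w + (-352 - 6)*w = d*w - 358*w = -358*w + d*w)
-694696/(-667144) + R/Z(-969, v(-27)) = -694696/(-667144) - 1/((-358 - 969)*(28 - 27))/1751478 = -694696*(-1/667144) - 1/(1751478*(1*(-1327))) = 86837/83393 - 1/1751478/(-1327) = 86837/83393 - 1/1751478*(-1/1327) = 86837/83393 + 1/2324211306 = 201827537262515/193822953441258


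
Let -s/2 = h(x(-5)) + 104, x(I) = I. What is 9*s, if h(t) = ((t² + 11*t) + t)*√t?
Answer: -1872 + 630*I*√5 ≈ -1872.0 + 1408.7*I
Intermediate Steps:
h(t) = √t*(t² + 12*t) (h(t) = (t² + 12*t)*√t = √t*(t² + 12*t))
s = -208 + 70*I*√5 (s = -2*((-5)^(3/2)*(12 - 5) + 104) = -2*(-5*I*√5*7 + 104) = -2*(-35*I*√5 + 104) = -2*(104 - 35*I*√5) = -208 + 70*I*√5 ≈ -208.0 + 156.52*I)
9*s = 9*(-208 + 70*I*√5) = -1872 + 630*I*√5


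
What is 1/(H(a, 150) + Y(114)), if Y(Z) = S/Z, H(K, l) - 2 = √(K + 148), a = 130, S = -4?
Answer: -3192/445339 + 3249*√278/890678 ≈ 0.053653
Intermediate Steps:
H(K, l) = 2 + √(148 + K) (H(K, l) = 2 + √(K + 148) = 2 + √(148 + K))
Y(Z) = -4/Z
1/(H(a, 150) + Y(114)) = 1/((2 + √(148 + 130)) - 4/114) = 1/((2 + √278) - 4*1/114) = 1/((2 + √278) - 2/57) = 1/(112/57 + √278)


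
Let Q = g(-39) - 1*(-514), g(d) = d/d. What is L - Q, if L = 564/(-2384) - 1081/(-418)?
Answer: -63857791/124564 ≈ -512.65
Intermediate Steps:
g(d) = 1
L = 292669/124564 (L = 564*(-1/2384) - 1081*(-1/418) = -141/596 + 1081/418 = 292669/124564 ≈ 2.3495)
Q = 515 (Q = 1 - 1*(-514) = 1 + 514 = 515)
L - Q = 292669/124564 - 1*515 = 292669/124564 - 515 = -63857791/124564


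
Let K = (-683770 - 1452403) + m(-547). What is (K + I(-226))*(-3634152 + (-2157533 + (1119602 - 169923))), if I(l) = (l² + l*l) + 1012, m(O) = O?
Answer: 9846490353336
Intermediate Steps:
I(l) = 1012 + 2*l² (I(l) = (l² + l²) + 1012 = 2*l² + 1012 = 1012 + 2*l²)
K = -2136720 (K = (-683770 - 1452403) - 547 = -2136173 - 547 = -2136720)
(K + I(-226))*(-3634152 + (-2157533 + (1119602 - 169923))) = (-2136720 + (1012 + 2*(-226)²))*(-3634152 + (-2157533 + (1119602 - 169923))) = (-2136720 + (1012 + 2*51076))*(-3634152 + (-2157533 + 949679)) = (-2136720 + (1012 + 102152))*(-3634152 - 1207854) = (-2136720 + 103164)*(-4842006) = -2033556*(-4842006) = 9846490353336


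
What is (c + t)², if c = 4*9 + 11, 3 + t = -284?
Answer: 57600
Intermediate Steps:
t = -287 (t = -3 - 284 = -287)
c = 47 (c = 36 + 11 = 47)
(c + t)² = (47 - 287)² = (-240)² = 57600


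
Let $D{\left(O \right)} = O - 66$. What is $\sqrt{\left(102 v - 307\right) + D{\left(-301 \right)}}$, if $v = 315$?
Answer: $4 \sqrt{1966} \approx 177.36$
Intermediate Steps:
$D{\left(O \right)} = -66 + O$ ($D{\left(O \right)} = O - 66 = -66 + O$)
$\sqrt{\left(102 v - 307\right) + D{\left(-301 \right)}} = \sqrt{\left(102 \cdot 315 - 307\right) - 367} = \sqrt{\left(32130 - 307\right) - 367} = \sqrt{31823 - 367} = \sqrt{31456} = 4 \sqrt{1966}$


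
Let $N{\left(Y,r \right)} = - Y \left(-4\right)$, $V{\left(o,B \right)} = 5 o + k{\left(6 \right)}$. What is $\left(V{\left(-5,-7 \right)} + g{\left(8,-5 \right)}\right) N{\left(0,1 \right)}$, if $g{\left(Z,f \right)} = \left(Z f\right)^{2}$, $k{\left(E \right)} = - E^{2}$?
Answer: $0$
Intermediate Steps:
$g{\left(Z,f \right)} = Z^{2} f^{2}$
$V{\left(o,B \right)} = -36 + 5 o$ ($V{\left(o,B \right)} = 5 o - 6^{2} = 5 o - 36 = -36 + 5 o$)
$N{\left(Y,r \right)} = 4 Y$
$\left(V{\left(-5,-7 \right)} + g{\left(8,-5 \right)}\right) N{\left(0,1 \right)} = \left(\left(-36 + 5 \left(-5\right)\right) + 8^{2} \left(-5\right)^{2}\right) 4 \cdot 0 = \left(\left(-36 - 25\right) + 64 \cdot 25\right) 0 = \left(-61 + 1600\right) 0 = 1539 \cdot 0 = 0$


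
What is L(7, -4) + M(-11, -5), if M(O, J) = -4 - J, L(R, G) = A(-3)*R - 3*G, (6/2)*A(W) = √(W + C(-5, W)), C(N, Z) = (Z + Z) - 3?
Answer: 13 + 14*I*√3/3 ≈ 13.0 + 8.0829*I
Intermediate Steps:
C(N, Z) = -3 + 2*Z (C(N, Z) = 2*Z - 3 = -3 + 2*Z)
A(W) = √(-3 + 3*W)/3 (A(W) = √(W + (-3 + 2*W))/3 = √(-3 + 3*W)/3)
L(R, G) = -3*G + 2*I*R*√3/3 (L(R, G) = (√(-3 + 3*(-3))/3)*R - 3*G = (√(-3 - 9)/3)*R - 3*G = (√(-12)/3)*R - 3*G = ((2*I*√3)/3)*R - 3*G = (2*I*√3/3)*R - 3*G = 2*I*R*√3/3 - 3*G = -3*G + 2*I*R*√3/3)
L(7, -4) + M(-11, -5) = (-3*(-4) + (⅔)*I*7*√3) + (-4 - 1*(-5)) = (12 + 14*I*√3/3) + (-4 + 5) = (12 + 14*I*√3/3) + 1 = 13 + 14*I*√3/3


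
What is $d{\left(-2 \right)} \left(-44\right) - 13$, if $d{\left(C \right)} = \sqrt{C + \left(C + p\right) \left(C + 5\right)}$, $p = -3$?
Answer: $-13 - 44 i \sqrt{17} \approx -13.0 - 181.42 i$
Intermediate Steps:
$d{\left(C \right)} = \sqrt{C + \left(-3 + C\right) \left(5 + C\right)}$ ($d{\left(C \right)} = \sqrt{C + \left(C - 3\right) \left(C + 5\right)} = \sqrt{C + \left(-3 + C\right) \left(5 + C\right)}$)
$d{\left(-2 \right)} \left(-44\right) - 13 = \sqrt{-15 + \left(-2\right)^{2} + 3 \left(-2\right)} \left(-44\right) - 13 = \sqrt{-15 + 4 - 6} \left(-44\right) - 13 = \sqrt{-17} \left(-44\right) - 13 = i \sqrt{17} \left(-44\right) - 13 = - 44 i \sqrt{17} - 13 = -13 - 44 i \sqrt{17}$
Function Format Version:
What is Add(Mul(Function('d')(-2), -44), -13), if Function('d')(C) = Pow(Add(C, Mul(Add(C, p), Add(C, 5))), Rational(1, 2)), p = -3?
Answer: Add(-13, Mul(-44, I, Pow(17, Rational(1, 2)))) ≈ Add(-13.000, Mul(-181.42, I))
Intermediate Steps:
Function('d')(C) = Pow(Add(C, Mul(Add(-3, C), Add(5, C))), Rational(1, 2)) (Function('d')(C) = Pow(Add(C, Mul(Add(C, -3), Add(C, 5))), Rational(1, 2)) = Pow(Add(C, Mul(Add(-3, C), Add(5, C))), Rational(1, 2)))
Add(Mul(Function('d')(-2), -44), -13) = Add(Mul(Pow(Add(-15, Pow(-2, 2), Mul(3, -2)), Rational(1, 2)), -44), -13) = Add(Mul(Pow(Add(-15, 4, -6), Rational(1, 2)), -44), -13) = Add(Mul(Pow(-17, Rational(1, 2)), -44), -13) = Add(Mul(Mul(I, Pow(17, Rational(1, 2))), -44), -13) = Add(Mul(-44, I, Pow(17, Rational(1, 2))), -13) = Add(-13, Mul(-44, I, Pow(17, Rational(1, 2))))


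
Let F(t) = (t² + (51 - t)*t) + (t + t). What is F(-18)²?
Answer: 910116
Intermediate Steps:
F(t) = t² + 2*t + t*(51 - t) (F(t) = (t² + t*(51 - t)) + 2*t = t² + 2*t + t*(51 - t))
F(-18)² = (53*(-18))² = (-954)² = 910116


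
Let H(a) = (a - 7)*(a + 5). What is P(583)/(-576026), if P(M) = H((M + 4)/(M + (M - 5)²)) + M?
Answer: -61376703932683/64516064564087114 ≈ -0.00095134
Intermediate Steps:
H(a) = (-7 + a)*(5 + a)
P(M) = -35 + M + (4 + M)²/(M + (-5 + M)²)² - 2*(4 + M)/(M + (-5 + M)²) (P(M) = (-35 + ((M + 4)/(M + (M - 5)²))² - 2*(M + 4)/(M + (M - 5)²)) + M = (-35 + ((4 + M)/(M + (-5 + M)²))² - 2*(4 + M)/(M + (-5 + M)²)) + M = (-35 + (4 + M)²/(M + (-5 + M)²)² - 2*(4 + M)/(M + (-5 + M)²)) + M = -35 + M + (4 + M)²/(M + (-5 + M)²)² - 2*(4 + M)/(M + (-5 + M)²))
P(583)/(-576026) = (((4 + 583)² + (583 + (-5 + 583)²)²*(-35 + 583) - 2*(4 + 583)*(583 + (-5 + 583)²))/(583 + (-5 + 583)²)²)/(-576026) = ((587² + (583 + 578²)²*548 - 2*587*(583 + 578²))/(583 + 578²)²)*(-1/576026) = ((344569 + (583 + 334084)²*548 - 2*587*(583 + 334084))/(583 + 334084)²)*(-1/576026) = ((344569 + 334667²*548 - 2*587*334667)/334667²)*(-1/576026) = ((344569 + 112002000889*548 - 392899058)/112002000889)*(-1/576026) = ((344569 + 61377096487172 - 392899058)/112002000889)*(-1/576026) = ((1/112002000889)*61376703932683)*(-1/576026) = (61376703932683/112002000889)*(-1/576026) = -61376703932683/64516064564087114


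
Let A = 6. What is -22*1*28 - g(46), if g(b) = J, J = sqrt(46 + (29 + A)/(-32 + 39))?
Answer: -616 - sqrt(51) ≈ -623.14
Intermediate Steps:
J = sqrt(51) (J = sqrt(46 + (29 + 6)/(-32 + 39)) = sqrt(46 + 35/7) = sqrt(46 + 35*(1/7)) = sqrt(46 + 5) = sqrt(51) ≈ 7.1414)
g(b) = sqrt(51)
-22*1*28 - g(46) = -22*1*28 - sqrt(51) = -22*28 - sqrt(51) = -616 - sqrt(51)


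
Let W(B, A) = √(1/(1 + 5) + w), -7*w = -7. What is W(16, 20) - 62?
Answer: -62 + √42/6 ≈ -60.920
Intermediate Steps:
w = 1 (w = -⅐*(-7) = 1)
W(B, A) = √42/6 (W(B, A) = √(1/(1 + 5) + 1) = √(1/6 + 1) = √(⅙ + 1) = √(7/6) = √42/6)
W(16, 20) - 62 = √42/6 - 62 = -62 + √42/6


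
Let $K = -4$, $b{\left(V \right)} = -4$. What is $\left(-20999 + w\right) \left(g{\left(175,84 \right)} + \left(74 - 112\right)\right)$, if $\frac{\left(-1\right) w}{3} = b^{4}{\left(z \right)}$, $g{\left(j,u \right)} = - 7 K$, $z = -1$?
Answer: $217670$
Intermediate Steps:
$g{\left(j,u \right)} = 28$ ($g{\left(j,u \right)} = \left(-7\right) \left(-4\right) = 28$)
$w = -768$ ($w = - 3 \left(-4\right)^{4} = \left(-3\right) 256 = -768$)
$\left(-20999 + w\right) \left(g{\left(175,84 \right)} + \left(74 - 112\right)\right) = \left(-20999 - 768\right) \left(28 + \left(74 - 112\right)\right) = - 21767 \left(28 + \left(74 - 112\right)\right) = - 21767 \left(28 - 38\right) = \left(-21767\right) \left(-10\right) = 217670$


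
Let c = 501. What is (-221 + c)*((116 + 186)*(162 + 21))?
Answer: 15474480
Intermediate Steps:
(-221 + c)*((116 + 186)*(162 + 21)) = (-221 + 501)*((116 + 186)*(162 + 21)) = 280*(302*183) = 280*55266 = 15474480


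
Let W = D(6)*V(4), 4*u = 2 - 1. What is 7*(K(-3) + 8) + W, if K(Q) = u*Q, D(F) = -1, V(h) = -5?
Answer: 223/4 ≈ 55.750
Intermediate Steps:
u = ¼ (u = (2 - 1)/4 = (¼)*1 = ¼ ≈ 0.25000)
W = 5 (W = -1*(-5) = 5)
K(Q) = Q/4
7*(K(-3) + 8) + W = 7*((¼)*(-3) + 8) + 5 = 7*(-¾ + 8) + 5 = 7*(29/4) + 5 = 203/4 + 5 = 223/4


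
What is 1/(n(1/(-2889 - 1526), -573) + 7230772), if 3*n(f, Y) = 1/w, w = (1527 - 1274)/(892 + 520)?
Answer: 759/5488157360 ≈ 1.3830e-7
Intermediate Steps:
w = 253/1412 ≈ 0.17918
n(f, Y) = 1412/759 (n(f, Y) = 1/(3*(253/1412)) = (1/3)*(1412/253) = 1412/759)
1/(n(1/(-2889 - 1526), -573) + 7230772) = 1/(1412/759 + 7230772) = 1/(5488157360/759) = 759/5488157360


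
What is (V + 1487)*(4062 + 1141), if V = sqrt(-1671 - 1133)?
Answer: 7736861 + 10406*I*sqrt(701) ≈ 7.7369e+6 + 2.7551e+5*I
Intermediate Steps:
V = 2*I*sqrt(701) (V = sqrt(-2804) = 2*I*sqrt(701) ≈ 52.953*I)
(V + 1487)*(4062 + 1141) = (2*I*sqrt(701) + 1487)*(4062 + 1141) = (1487 + 2*I*sqrt(701))*5203 = 7736861 + 10406*I*sqrt(701)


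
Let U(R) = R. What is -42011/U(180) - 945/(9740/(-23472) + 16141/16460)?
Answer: -2340597426521/1229293980 ≈ -1904.0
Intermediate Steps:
-42011/U(180) - 945/(9740/(-23472) + 16141/16460) = -42011/180 - 945/(9740/(-23472) + 16141/16460) = -42011*1/180 - 945/(9740*(-1/23472) + 16141*(1/16460)) = -42011/180 - 945/(-2435/5868 + 16141/16460) = -42011/180 - 945/6829411/12073410 = -42011/180 - 945*12073410/6829411 = -42011/180 - 11409372450/6829411 = -2340597426521/1229293980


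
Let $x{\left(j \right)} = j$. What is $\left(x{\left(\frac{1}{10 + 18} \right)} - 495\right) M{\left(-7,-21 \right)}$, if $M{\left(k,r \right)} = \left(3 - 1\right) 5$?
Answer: $- \frac{69295}{14} \approx -4949.6$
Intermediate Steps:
$M{\left(k,r \right)} = 10$ ($M{\left(k,r \right)} = 2 \cdot 5 = 10$)
$\left(x{\left(\frac{1}{10 + 18} \right)} - 495\right) M{\left(-7,-21 \right)} = \left(\frac{1}{10 + 18} - 495\right) 10 = \left(\frac{1}{28} - 495\right) 10 = \left(- \frac{13859}{28}\right) 10 = - \frac{69295}{14}$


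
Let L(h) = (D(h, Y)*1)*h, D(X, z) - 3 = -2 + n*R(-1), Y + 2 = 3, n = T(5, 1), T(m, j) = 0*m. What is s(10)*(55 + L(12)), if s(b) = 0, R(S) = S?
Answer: 0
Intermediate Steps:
T(m, j) = 0
n = 0
Y = 1 (Y = -2 + 3 = 1)
D(X, z) = 1 (D(X, z) = 3 + (-2 + 0*(-1)) = 3 + (-2 + 0) = 3 - 2 = 1)
L(h) = h (L(h) = (1*1)*h = 1*h = h)
s(10)*(55 + L(12)) = 0*(55 + 12) = 0*67 = 0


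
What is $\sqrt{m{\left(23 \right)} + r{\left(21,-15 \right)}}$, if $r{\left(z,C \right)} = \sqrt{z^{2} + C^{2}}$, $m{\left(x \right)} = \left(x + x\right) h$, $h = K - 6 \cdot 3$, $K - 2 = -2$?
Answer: $\sqrt{-828 + 3 \sqrt{74}} \approx 28.323 i$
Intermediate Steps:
$K = 0$ ($K = 2 - 2 = 0$)
$h = -18$ ($h = 0 - 6 \cdot 3 = 0 - 18 = -18$)
$m{\left(x \right)} = - 36 x$ ($m{\left(x \right)} = \left(x + x\right) \left(-18\right) = 2 x \left(-18\right) = - 36 x$)
$r{\left(z,C \right)} = \sqrt{C^{2} + z^{2}}$
$\sqrt{m{\left(23 \right)} + r{\left(21,-15 \right)}} = \sqrt{\left(-36\right) 23 + \sqrt{\left(-15\right)^{2} + 21^{2}}} = \sqrt{-828 + \sqrt{225 + 441}} = \sqrt{-828 + \sqrt{666}} = \sqrt{-828 + 3 \sqrt{74}}$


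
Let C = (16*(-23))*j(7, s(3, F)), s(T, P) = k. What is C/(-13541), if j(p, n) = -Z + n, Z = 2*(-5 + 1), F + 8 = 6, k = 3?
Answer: 368/1231 ≈ 0.29894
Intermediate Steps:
F = -2 (F = -8 + 6 = -2)
Z = -8 (Z = 2*(-4) = -8)
s(T, P) = 3
j(p, n) = 8 + n (j(p, n) = -1*(-8) + n = 8 + n)
C = -4048 (C = (16*(-23))*(8 + 3) = -368*11 = -4048)
C/(-13541) = -4048/(-13541) = -4048*(-1/13541) = 368/1231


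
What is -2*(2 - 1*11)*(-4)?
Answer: -72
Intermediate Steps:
-2*(2 - 1*11)*(-4) = -2*(2 - 11)*(-4) = -2*(-9)*(-4) = 18*(-4) = -72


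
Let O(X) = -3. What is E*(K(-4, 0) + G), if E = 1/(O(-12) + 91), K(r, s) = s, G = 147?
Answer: 147/88 ≈ 1.6705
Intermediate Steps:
E = 1/88 (E = 1/(-3 + 91) = 1/88 ≈ 0.011364)
E*(K(-4, 0) + G) = (0 + 147)/88 = (1/88)*147 = 147/88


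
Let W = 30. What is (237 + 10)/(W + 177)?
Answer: 247/207 ≈ 1.1932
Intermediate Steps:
(237 + 10)/(W + 177) = (237 + 10)/(30 + 177) = 247/207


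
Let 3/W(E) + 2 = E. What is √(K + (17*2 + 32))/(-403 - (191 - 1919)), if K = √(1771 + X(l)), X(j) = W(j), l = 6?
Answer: √(264 + 2*√7087)/2650 ≈ 0.0078466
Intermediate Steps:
W(E) = 3/(-2 + E)
X(j) = 3/(-2 + j)
K = √7087/2 (K = √(1771 + 3/(-2 + 6)) = √(1771 + 3/4) = √(1771 + 3*(¼)) = √(1771 + ¾) = √(7087/4) = √7087/2 ≈ 42.092)
√(K + (17*2 + 32))/(-403 - (191 - 1919)) = √(√7087/2 + (17*2 + 32))/(-403 - (191 - 1919)) = √(√7087/2 + (34 + 32))/(-403 - 1*(-1728)) = √(√7087/2 + 66)/(-403 + 1728) = √(66 + √7087/2)/1325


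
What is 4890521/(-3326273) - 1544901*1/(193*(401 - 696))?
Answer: 4860320670838/189381353255 ≈ 25.664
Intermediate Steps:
4890521/(-3326273) - 1544901*1/(193*(401 - 696)) = 4890521*(-1/3326273) - 1544901/(193*(-295)) = -4890521/3326273 - 1544901/(-56935) = -4890521/3326273 - 1544901*(-1/56935) = -4890521/3326273 + 1544901/56935 = 4860320670838/189381353255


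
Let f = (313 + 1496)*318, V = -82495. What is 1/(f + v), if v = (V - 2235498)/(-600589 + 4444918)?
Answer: 3844329/2211494071205 ≈ 1.7383e-6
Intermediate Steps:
f = 575262 (f = 1809*318 = 575262)
v = -2317993/3844329 (v = (-82495 - 2235498)/(-600589 + 4444918) = -2317993/3844329 ≈ -0.60296)
1/(f + v) = 1/(575262 - 2317993/3844329) = 1/(2211494071205/3844329) = 3844329/2211494071205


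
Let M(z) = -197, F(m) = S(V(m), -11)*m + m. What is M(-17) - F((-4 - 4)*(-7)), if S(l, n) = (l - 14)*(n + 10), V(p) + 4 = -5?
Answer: -1541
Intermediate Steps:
V(p) = -9 (V(p) = -4 - 5 = -9)
S(l, n) = (-14 + l)*(10 + n)
F(m) = 24*m (F(m) = (-140 - 14*(-11) + 10*(-9) - 9*(-11))*m + m = (-140 + 154 - 90 + 99)*m + m = 23*m + m = 24*m)
M(-17) - F((-4 - 4)*(-7)) = -197 - 24*(-4 - 4)*(-7) = -197 - 24*(-8*(-7)) = -197 - 24*56 = -197 - 1*1344 = -197 - 1344 = -1541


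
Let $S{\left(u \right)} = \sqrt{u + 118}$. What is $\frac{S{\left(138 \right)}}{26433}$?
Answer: $\frac{16}{26433} \approx 0.0006053$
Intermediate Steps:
$S{\left(u \right)} = \sqrt{118 + u}$
$\frac{S{\left(138 \right)}}{26433} = \frac{\sqrt{118 + 138}}{26433} = \sqrt{256} \cdot \frac{1}{26433} = 16 \cdot \frac{1}{26433} = \frac{16}{26433}$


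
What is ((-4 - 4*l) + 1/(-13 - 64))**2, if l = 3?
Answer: 1520289/5929 ≈ 256.42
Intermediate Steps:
((-4 - 4*l) + 1/(-13 - 64))**2 = ((-4 - 4*3) + 1/(-13 - 64))**2 = ((-4 - 12) + 1/(-77))**2 = (-16 - 1/77)**2 = (-1233/77)**2 = 1520289/5929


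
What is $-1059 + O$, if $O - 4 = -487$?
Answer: $-1542$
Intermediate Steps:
$O = -483$ ($O = 4 - 487 = -483$)
$-1059 + O = -1059 - 483 = -1542$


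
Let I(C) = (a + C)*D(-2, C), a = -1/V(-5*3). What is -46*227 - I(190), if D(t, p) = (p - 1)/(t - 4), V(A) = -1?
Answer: -8851/2 ≈ -4425.5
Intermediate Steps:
a = 1 (a = -1/(-1) = -1*(-1) = 1)
D(t, p) = (-1 + p)/(-4 + t)
I(C) = (1 + C)*(⅙ - C/6) (I(C) = (1 + C)*((-1 + C)/(-4 - 2)) = (1 + C)*((-1 + C)/(-6)) = (1 + C)*(-(-1 + C)/6) = (1 + C)*(⅙ - C/6))
-46*227 - I(190) = -46*227 - (⅙ - ⅙*190²) = -10442 - (⅙ - ⅙*36100) = -10442 - (⅙ - 18050/3) = -10442 - 1*(-12033/2) = -10442 + 12033/2 = -8851/2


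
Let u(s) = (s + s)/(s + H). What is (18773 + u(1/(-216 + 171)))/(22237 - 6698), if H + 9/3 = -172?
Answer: 73928075/61192582 ≈ 1.2081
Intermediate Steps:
H = -175 (H = -3 - 172 = -175)
u(s) = 2*s/(-175 + s) (u(s) = (s + s)/(s - 175) = (2*s)/(-175 + s) = 2*s/(-175 + s))
(18773 + u(1/(-216 + 171)))/(22237 - 6698) = (18773 + 2/((-216 + 171)*(-175 + 1/(-216 + 171))))/(22237 - 6698) = (18773 + 2/(-45*(-175 + 1/(-45))))/15539 = (18773 + 2*(-1/45)/(-175 - 1/45))*(1/15539) = (18773 + 2*(-1/45)/(-7876/45))*(1/15539) = (18773 + 2*(-1/45)*(-45/7876))*(1/15539) = (18773 + 1/3938)*(1/15539) = (73928075/3938)*(1/15539) = 73928075/61192582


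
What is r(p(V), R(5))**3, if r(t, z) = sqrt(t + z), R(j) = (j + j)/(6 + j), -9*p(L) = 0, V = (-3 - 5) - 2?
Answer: 10*sqrt(110)/121 ≈ 0.86678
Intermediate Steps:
V = -10 (V = -8 - 2 = -10)
p(L) = 0 (p(L) = -1/9*0 = 0)
R(j) = 2*j/(6 + j) (R(j) = (2*j)/(6 + j) = 2*j/(6 + j))
r(p(V), R(5))**3 = (sqrt(0 + 2*5/(6 + 5)))**3 = (sqrt(0 + 2*5/11))**3 = (sqrt(0 + 2*5*(1/11)))**3 = (sqrt(0 + 10/11))**3 = (sqrt(10/11))**3 = (sqrt(110)/11)**3 = 10*sqrt(110)/121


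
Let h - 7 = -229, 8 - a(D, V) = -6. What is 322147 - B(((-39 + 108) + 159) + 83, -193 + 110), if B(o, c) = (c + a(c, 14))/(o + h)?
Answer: 28671152/89 ≈ 3.2215e+5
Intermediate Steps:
a(D, V) = 14 (a(D, V) = 8 - 1*(-6) = 8 + 6 = 14)
h = -222 (h = 7 - 229 = -222)
B(o, c) = (14 + c)/(-222 + o) (B(o, c) = (c + 14)/(o - 222) = (14 + c)/(-222 + o))
322147 - B(((-39 + 108) + 159) + 83, -193 + 110) = 322147 - (14 + (-193 + 110))/(-222 + (((-39 + 108) + 159) + 83)) = 322147 - (14 - 83)/(-222 + ((69 + 159) + 83)) = 322147 - (-69)/(-222 + (228 + 83)) = 322147 - (-69)/(-222 + 311) = 322147 - (-69)/89 = 322147 - 1*(-69/89) = 322147 + 69/89 = 28671152/89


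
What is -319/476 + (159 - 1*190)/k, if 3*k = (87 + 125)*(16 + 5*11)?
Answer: -302866/447797 ≈ -0.67635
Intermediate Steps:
k = 15052/3 (k = ((87 + 125)*(16 + 5*11))/3 = (212*(16 + 55))/3 = (212*71)/3 = (1/3)*15052 = 15052/3 ≈ 5017.3)
-319/476 + (159 - 1*190)/k = -319/476 + (159 - 1*190)/(15052/3) = -319*1/476 + (159 - 190)*(3/15052) = -319/476 - 31*3/15052 = -319/476 - 93/15052 = -302866/447797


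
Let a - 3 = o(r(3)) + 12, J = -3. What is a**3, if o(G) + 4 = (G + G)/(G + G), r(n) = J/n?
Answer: 1728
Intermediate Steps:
r(n) = -3/n
o(G) = -3 (o(G) = -4 + (G + G)/(G + G) = -4 + (2*G)/((2*G)) = -4 + (2*G)*(1/(2*G)) = -4 + 1 = -3)
a = 12 (a = 3 + (-3 + 12) = 3 + 9 = 12)
a**3 = 12**3 = 1728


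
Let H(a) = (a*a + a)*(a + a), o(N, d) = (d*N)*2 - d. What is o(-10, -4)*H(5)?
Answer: 25200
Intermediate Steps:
o(N, d) = -d + 2*N*d (o(N, d) = (N*d)*2 - d = 2*N*d - d = -d + 2*N*d)
H(a) = 2*a*(a + a²) (H(a) = (a² + a)*(2*a) = (a + a²)*(2*a) = 2*a*(a + a²))
o(-10, -4)*H(5) = (-4*(-1 + 2*(-10)))*(2*5²*(1 + 5)) = (-4*(-1 - 20))*(2*25*6) = -4*(-21)*300 = 84*300 = 25200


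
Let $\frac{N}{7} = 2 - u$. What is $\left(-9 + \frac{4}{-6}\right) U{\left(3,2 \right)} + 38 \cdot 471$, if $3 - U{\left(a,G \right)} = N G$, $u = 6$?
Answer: $\frac{51983}{3} \approx 17328.0$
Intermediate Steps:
$N = -28$ ($N = 7 \left(2 - 6\right) = 7 \left(-4\right) = -28$)
$U{\left(a,G \right)} = 3 + 28 G$ ($U{\left(a,G \right)} = 3 - - 28 G = 3 + 28 G$)
$\left(-9 + \frac{4}{-6}\right) U{\left(3,2 \right)} + 38 \cdot 471 = \left(-9 + \frac{4}{-6}\right) \left(3 + 28 \cdot 2\right) + 38 \cdot 471 = \left(-9 + 4 \left(- \frac{1}{6}\right)\right) \left(3 + 56\right) + 17898 = \left(-9 - \frac{2}{3}\right) 59 + 17898 = \left(- \frac{29}{3}\right) 59 + 17898 = - \frac{1711}{3} + 17898 = \frac{51983}{3}$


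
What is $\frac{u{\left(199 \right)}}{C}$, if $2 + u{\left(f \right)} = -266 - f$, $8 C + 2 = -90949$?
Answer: $\frac{3736}{90951} \approx 0.041077$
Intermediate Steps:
$C = - \frac{90951}{8}$ ($C = - \frac{1}{4} + \frac{1}{8} \left(-90949\right) = - \frac{1}{4} - \frac{90949}{8} = - \frac{90951}{8} \approx -11369.0$)
$u{\left(f \right)} = -268 - f$ ($u{\left(f \right)} = -2 - \left(266 + f\right) = -268 - f$)
$\frac{u{\left(199 \right)}}{C} = \frac{-268 - 199}{- \frac{90951}{8}} = \left(-268 - 199\right) \left(- \frac{8}{90951}\right) = \left(-467\right) \left(- \frac{8}{90951}\right) = \frac{3736}{90951}$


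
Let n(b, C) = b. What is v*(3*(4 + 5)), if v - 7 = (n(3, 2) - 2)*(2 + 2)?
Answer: 297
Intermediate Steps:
v = 11 (v = 7 + (3 - 2)*(2 + 2) = 7 + 1*4 = 7 + 4 = 11)
v*(3*(4 + 5)) = 11*(3*(4 + 5)) = 11*(3*9) = 11*27 = 297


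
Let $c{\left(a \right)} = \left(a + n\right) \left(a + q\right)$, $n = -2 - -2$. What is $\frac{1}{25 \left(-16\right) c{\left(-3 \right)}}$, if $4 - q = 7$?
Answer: $- \frac{1}{7200} \approx -0.00013889$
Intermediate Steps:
$q = -3$ ($q = 4 - 7 = -3$)
$n = 0$ ($n = -2 + 2 = 0$)
$c{\left(a \right)} = a \left(-3 + a\right)$ ($c{\left(a \right)} = \left(a + 0\right) \left(a - 3\right) = a \left(-3 + a\right)$)
$\frac{1}{25 \left(-16\right) c{\left(-3 \right)}} = \frac{1}{25 \left(-16\right) \left(- 3 \left(-3 - 3\right)\right)} = \frac{1}{\left(-400\right) \left(\left(-3\right) \left(-6\right)\right)} = \frac{1}{\left(-400\right) 18} = \frac{1}{-7200} = - \frac{1}{7200}$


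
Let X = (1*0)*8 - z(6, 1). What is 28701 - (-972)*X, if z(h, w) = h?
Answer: 22869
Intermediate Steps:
X = -6 (X = (1*0)*8 - 1*6 = 0*8 - 6 = 0 - 6 = -6)
28701 - (-972)*X = 28701 - (-972)*(-6) = 28701 - 1*5832 = 28701 - 5832 = 22869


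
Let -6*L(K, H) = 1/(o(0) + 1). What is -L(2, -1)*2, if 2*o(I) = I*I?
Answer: 1/3 ≈ 0.33333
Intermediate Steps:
o(I) = I**2/2 (o(I) = (I*I)/2 = I**2/2)
L(K, H) = -1/6 (L(K, H) = -1/(6*((1/2)*0**2 + 1)) = -1/(6*((1/2)*0 + 1)) = -1/(6*(0 + 1)) = -1/6/1 = -1/6*1 = -1/6)
-L(2, -1)*2 = -1*(-1/6)*2 = (1/6)*2 = 1/3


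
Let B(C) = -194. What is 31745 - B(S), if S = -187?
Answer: 31939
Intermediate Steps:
31745 - B(S) = 31745 - 1*(-194) = 31745 + 194 = 31939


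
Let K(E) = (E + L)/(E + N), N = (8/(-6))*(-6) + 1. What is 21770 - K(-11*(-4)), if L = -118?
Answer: 1153884/53 ≈ 21771.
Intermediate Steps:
N = 9 (N = (8*(-⅙))*(-6) + 1 = -4/3*(-6) + 1 = 8 + 1 = 9)
K(E) = (-118 + E)/(9 + E) (K(E) = (E - 118)/(E + 9) = (-118 + E)/(9 + E))
21770 - K(-11*(-4)) = 21770 - (-118 - 11*(-4))/(9 - 11*(-4)) = 21770 - (-118 + 44)/(9 + 44) = 21770 - (-74)/53 = 21770 - 1*(-74/53) = 21770 + 74/53 = 1153884/53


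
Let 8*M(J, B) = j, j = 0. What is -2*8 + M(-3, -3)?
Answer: -16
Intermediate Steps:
M(J, B) = 0 (M(J, B) = (⅛)*0 = 0)
-2*8 + M(-3, -3) = -2*8 + 0 = -16 + 0 = -16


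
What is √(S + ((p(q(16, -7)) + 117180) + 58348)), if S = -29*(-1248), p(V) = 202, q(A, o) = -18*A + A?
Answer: √211922 ≈ 460.35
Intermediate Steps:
q(A, o) = -17*A
S = 36192
√(S + ((p(q(16, -7)) + 117180) + 58348)) = √(36192 + ((202 + 117180) + 58348)) = √(36192 + (117382 + 58348)) = √(36192 + 175730) = √211922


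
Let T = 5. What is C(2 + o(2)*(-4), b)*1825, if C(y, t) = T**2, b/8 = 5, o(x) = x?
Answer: 45625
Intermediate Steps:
b = 40 (b = 8*5 = 40)
C(y, t) = 25 (C(y, t) = 5**2 = 25)
C(2 + o(2)*(-4), b)*1825 = 25*1825 = 45625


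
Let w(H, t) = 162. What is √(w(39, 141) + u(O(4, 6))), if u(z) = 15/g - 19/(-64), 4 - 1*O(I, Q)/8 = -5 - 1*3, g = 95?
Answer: √3753355/152 ≈ 12.746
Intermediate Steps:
O(I, Q) = 96 (O(I, Q) = 32 - 8*(-5 - 1*3) = 32 - 8*(-5 - 3) = 32 - 8*(-8) = 32 + 64 = 96)
u(z) = 553/1216 (u(z) = 15/95 - 19/(-64) = 15*(1/95) - 19*(-1/64) = 3/19 + 19/64 = 553/1216)
√(w(39, 141) + u(O(4, 6))) = √(162 + 553/1216) = √(197545/1216) = √3753355/152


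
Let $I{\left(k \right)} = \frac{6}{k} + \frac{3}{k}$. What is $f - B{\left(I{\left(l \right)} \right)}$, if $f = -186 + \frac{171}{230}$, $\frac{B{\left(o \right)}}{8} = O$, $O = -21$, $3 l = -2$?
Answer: $- \frac{3969}{230} \approx -17.257$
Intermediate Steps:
$l = - \frac{2}{3}$ ($l = \frac{1}{3} \left(-2\right) = - \frac{2}{3} \approx -0.66667$)
$I{\left(k \right)} = \frac{9}{k}$
$B{\left(o \right)} = -168$ ($B{\left(o \right)} = 8 \left(-21\right) = -168$)
$f = - \frac{42609}{230}$ ($f = -186 + 171 \cdot \frac{1}{230} = -186 + \frac{171}{230} = - \frac{42609}{230} \approx -185.26$)
$f - B{\left(I{\left(l \right)} \right)} = - \frac{42609}{230} - -168 = - \frac{42609}{230} + 168 = - \frac{3969}{230}$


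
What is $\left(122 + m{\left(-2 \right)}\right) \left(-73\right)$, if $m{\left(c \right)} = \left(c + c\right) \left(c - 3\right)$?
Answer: $-10366$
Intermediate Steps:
$m{\left(c \right)} = 2 c \left(-3 + c\right)$
$\left(122 + m{\left(-2 \right)}\right) \left(-73\right) = \left(122 + 2 \left(-2\right) \left(-3 - 2\right)\right) \left(-73\right) = \left(122 + 2 \left(-2\right) \left(-5\right)\right) \left(-73\right) = \left(122 + 20\right) \left(-73\right) = 142 \left(-73\right) = -10366$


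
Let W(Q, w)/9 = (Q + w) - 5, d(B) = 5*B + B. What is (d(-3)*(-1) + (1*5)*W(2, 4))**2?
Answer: 3969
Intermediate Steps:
d(B) = 6*B
W(Q, w) = -45 + 9*Q + 9*w (W(Q, w) = 9*((Q + w) - 5) = 9*(-5 + Q + w) = -45 + 9*Q + 9*w)
(d(-3)*(-1) + (1*5)*W(2, 4))**2 = ((6*(-3))*(-1) + (1*5)*(-45 + 9*2 + 9*4))**2 = (-18*(-1) + 5*(-45 + 18 + 36))**2 = (18 + 5*9)**2 = (18 + 45)**2 = 63**2 = 3969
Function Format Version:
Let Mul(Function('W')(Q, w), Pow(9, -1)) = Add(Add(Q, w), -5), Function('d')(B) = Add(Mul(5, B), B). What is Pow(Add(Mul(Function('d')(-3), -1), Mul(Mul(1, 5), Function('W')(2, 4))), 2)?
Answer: 3969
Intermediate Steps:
Function('d')(B) = Mul(6, B)
Function('W')(Q, w) = Add(-45, Mul(9, Q), Mul(9, w)) (Function('W')(Q, w) = Mul(9, Add(Add(Q, w), -5)) = Mul(9, Add(-5, Q, w)) = Add(-45, Mul(9, Q), Mul(9, w)))
Pow(Add(Mul(Function('d')(-3), -1), Mul(Mul(1, 5), Function('W')(2, 4))), 2) = Pow(Add(Mul(Mul(6, -3), -1), Mul(Mul(1, 5), Add(-45, Mul(9, 2), Mul(9, 4)))), 2) = Pow(Add(Mul(-18, -1), Mul(5, Add(-45, 18, 36))), 2) = Pow(Add(18, Mul(5, 9)), 2) = Pow(Add(18, 45), 2) = Pow(63, 2) = 3969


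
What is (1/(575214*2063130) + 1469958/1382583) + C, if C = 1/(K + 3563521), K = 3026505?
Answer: 1916006189456804061451463/1802117616525505685665260 ≈ 1.0632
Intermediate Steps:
C = 1/6590026 (C = 1/(3026505 + 3563521) = 1/6590026 ≈ 1.5174e-7)
(1/(575214*2063130) + 1469958/1382583) + C = (1/(575214*2063130) + 1469958/1382583) + 1/6590026 = ((1/575214)*(1/2063130) + 1469958*(1/1382583)) + 1/6590026 = (1/1186741259820 + 489986/460861) + 1/6590026 = 581486602934623381/546922763741905020 + 1/6590026 = 1916006189456804061451463/1802117616525505685665260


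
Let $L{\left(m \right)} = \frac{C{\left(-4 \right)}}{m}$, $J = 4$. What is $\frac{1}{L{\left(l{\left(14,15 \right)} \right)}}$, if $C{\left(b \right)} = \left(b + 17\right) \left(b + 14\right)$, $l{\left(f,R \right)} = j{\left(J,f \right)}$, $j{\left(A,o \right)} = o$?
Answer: $\frac{7}{65} \approx 0.10769$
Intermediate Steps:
$l{\left(f,R \right)} = f$
$C{\left(b \right)} = \left(14 + b\right) \left(17 + b\right)$ ($C{\left(b \right)} = \left(17 + b\right) \left(14 + b\right) = \left(14 + b\right) \left(17 + b\right)$)
$L{\left(m \right)} = \frac{130}{m}$ ($L{\left(m \right)} = \frac{238 + \left(-4\right)^{2} + 31 \left(-4\right)}{m} = \frac{238 + 16 - 124}{m} = \frac{130}{m}$)
$\frac{1}{L{\left(l{\left(14,15 \right)} \right)}} = \frac{1}{130 \cdot \frac{1}{14}} = \frac{1}{\frac{65}{7}} = \frac{7}{65}$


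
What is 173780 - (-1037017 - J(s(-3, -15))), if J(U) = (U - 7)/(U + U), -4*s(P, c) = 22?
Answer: 26637559/22 ≈ 1.2108e+6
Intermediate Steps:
s(P, c) = -11/2 (s(P, c) = -¼*22 = -11/2)
J(U) = (-7 + U)/(2*U) (J(U) = (-7 + U)/((2*U)) = (-7 + U)*(1/(2*U)) = (-7 + U)/(2*U))
173780 - (-1037017 - J(s(-3, -15))) = 173780 - (-1037017 - (-7 - 11/2)/(2*(-11/2))) = 173780 - (-1037017 - (-2)*(-25)/(2*11*2)) = 173780 - (-1037017 - 1*25/22) = 173780 - (-1037017 - 25/22) = 173780 - 1*(-22814399/22) = 173780 + 22814399/22 = 26637559/22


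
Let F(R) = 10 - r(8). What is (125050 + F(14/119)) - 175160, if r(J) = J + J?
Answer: -50116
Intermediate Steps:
r(J) = 2*J
F(R) = -6 (F(R) = 10 - 2*8 = 10 - 1*16 = 10 - 16 = -6)
(125050 + F(14/119)) - 175160 = (125050 - 6) - 175160 = 125044 - 175160 = -50116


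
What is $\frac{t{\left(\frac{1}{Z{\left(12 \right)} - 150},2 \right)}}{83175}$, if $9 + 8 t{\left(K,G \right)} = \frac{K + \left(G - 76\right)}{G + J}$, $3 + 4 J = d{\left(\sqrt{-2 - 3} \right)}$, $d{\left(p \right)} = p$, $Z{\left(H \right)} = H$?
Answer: $\frac{- 621 \sqrt{5} + 23531 i}{45912600 \left(\sqrt{5} - 5 i\right)} \approx -8.7674 \cdot 10^{-5} + 3.316 \cdot 10^{-5} i$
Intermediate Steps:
$J = - \frac{3}{4} + \frac{i \sqrt{5}}{4}$ ($J = - \frac{3}{4} + \frac{\sqrt{-2 - 3}}{4} = - \frac{3}{4} + \frac{\sqrt{-5}}{4} = - \frac{3}{4} + \frac{i \sqrt{5}}{4} \approx -0.75 + 0.55902 i$)
$t{\left(K,G \right)} = - \frac{9}{8} + \frac{-76 + G + K}{8 \left(- \frac{3}{4} + G + \frac{i \sqrt{5}}{4}\right)}$ ($t{\left(K,G \right)} = - \frac{9}{8} + \frac{\left(K + \left(G - 76\right)\right) \frac{1}{G - \left(\frac{3}{4} - \frac{i \sqrt{5}}{4}\right)}}{8} = - \frac{9}{8} + \frac{\left(K + \left(G - 76\right)\right) \frac{1}{- \frac{3}{4} + G + \frac{i \sqrt{5}}{4}}}{8} = - \frac{9}{8} + \frac{\left(K + \left(-76 + G\right)\right) \frac{1}{- \frac{3}{4} + G + \frac{i \sqrt{5}}{4}}}{8} = - \frac{9}{8} + \frac{\left(-76 + G + K\right) \frac{1}{- \frac{3}{4} + G + \frac{i \sqrt{5}}{4}}}{8} = - \frac{9}{8} + \frac{\frac{1}{- \frac{3}{4} + G + \frac{i \sqrt{5}}{4}} \left(-76 + G + K\right)}{8} = - \frac{9}{8} + \frac{-76 + G + K}{8 \left(- \frac{3}{4} + G + \frac{i \sqrt{5}}{4}\right)}$)
$\frac{t{\left(\frac{1}{Z{\left(12 \right)} - 150},2 \right)}}{83175} = \frac{\frac{1}{8} \frac{1}{-3 + 4 \cdot 2 + i \sqrt{5}} \left(-277 - 64 + \frac{4}{12 - 150} - 9 i \sqrt{5}\right)}{83175} = \frac{-277 - 64 + \frac{4}{-138} - 9 i \sqrt{5}}{8 \left(-3 + 8 + i \sqrt{5}\right)} \frac{1}{83175} = \frac{-277 - 64 + 4 \left(- \frac{1}{138}\right) - 9 i \sqrt{5}}{8 \left(5 + i \sqrt{5}\right)} \frac{1}{83175} = \frac{-277 - 64 - \frac{2}{69} - 9 i \sqrt{5}}{8 \left(5 + i \sqrt{5}\right)} \frac{1}{83175} = \frac{- \frac{23531}{69} - 9 i \sqrt{5}}{8 \left(5 + i \sqrt{5}\right)} \frac{1}{83175} = \frac{- \frac{23531}{69} - 9 i \sqrt{5}}{665400 \left(5 + i \sqrt{5}\right)}$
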